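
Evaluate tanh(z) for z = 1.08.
0.7932

tanh(1.08) = (e^(1.08) - e^(-1.08))/(e^(1.08) + e^(-1.08)) = 0.7932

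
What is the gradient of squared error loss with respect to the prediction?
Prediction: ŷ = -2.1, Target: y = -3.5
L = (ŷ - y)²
∂L/∂ŷ = 2.8

∂L/∂ŷ = 2(ŷ - y) = 2(-2.1 - -3.5) = 2(1.4) = 2.8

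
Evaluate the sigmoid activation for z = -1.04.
0.2611

sigmoid(-1.04) = 1/(1 + e^(1.04)) = 1/(1 + 2.829) = 0.2611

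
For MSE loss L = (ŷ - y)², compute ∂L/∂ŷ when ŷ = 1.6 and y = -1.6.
∂L/∂ŷ = 6.4

∂L/∂ŷ = 2(ŷ - y) = 2(1.6 - -1.6) = 2(3.2) = 6.4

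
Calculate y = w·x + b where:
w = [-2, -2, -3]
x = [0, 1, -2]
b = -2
y = 2

y = (-2)(0) + (-2)(1) + (-3)(-2) + -2 = 2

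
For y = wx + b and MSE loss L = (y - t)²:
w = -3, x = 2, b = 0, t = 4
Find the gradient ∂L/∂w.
∂L/∂w = -40

y = wx + b = (-3)(2) + 0 = -6
∂L/∂y = 2(y - t) = 2(-6 - 4) = -20
∂y/∂w = x = 2
∂L/∂w = ∂L/∂y · ∂y/∂w = -20 × 2 = -40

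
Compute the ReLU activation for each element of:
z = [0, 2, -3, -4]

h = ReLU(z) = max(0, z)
h = [0, 2, 0, 0]

ReLU applied element-wise: max(0,0)=0, max(0,2)=2, max(0,-3)=0, max(0,-4)=0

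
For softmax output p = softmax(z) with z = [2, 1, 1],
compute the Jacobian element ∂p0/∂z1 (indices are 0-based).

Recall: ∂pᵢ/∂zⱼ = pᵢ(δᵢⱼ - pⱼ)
∂p0/∂z1 = -0.1221

p = softmax(z) = [0.5761, 0.2119, 0.2119]
p0 = 0.5761, p1 = 0.2119

∂p0/∂z1 = -p0 × p1 = -0.5761 × 0.2119 = -0.1221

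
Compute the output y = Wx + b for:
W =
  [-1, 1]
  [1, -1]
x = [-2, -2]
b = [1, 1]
y = [1, 1]

Wx = [-1×-2 + 1×-2, 1×-2 + -1×-2]
   = [0, 0]
y = Wx + b = [0 + 1, 0 + 1] = [1, 1]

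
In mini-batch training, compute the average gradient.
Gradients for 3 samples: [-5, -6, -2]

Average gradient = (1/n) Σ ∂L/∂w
Average gradient = -4.333

Average = (1/3)(-5 + -6 + -2) = -13/3 = -4.333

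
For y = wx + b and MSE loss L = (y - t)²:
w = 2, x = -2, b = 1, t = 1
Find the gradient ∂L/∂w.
∂L/∂w = 16

y = wx + b = (2)(-2) + 1 = -3
∂L/∂y = 2(y - t) = 2(-3 - 1) = -8
∂y/∂w = x = -2
∂L/∂w = ∂L/∂y · ∂y/∂w = -8 × -2 = 16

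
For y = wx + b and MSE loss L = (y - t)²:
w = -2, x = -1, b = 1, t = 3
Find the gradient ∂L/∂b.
∂L/∂b = 0

y = wx + b = (-2)(-1) + 1 = 3
∂L/∂y = 2(y - t) = 2(3 - 3) = 0
∂y/∂b = 1
∂L/∂b = ∂L/∂y · ∂y/∂b = 0 × 1 = 0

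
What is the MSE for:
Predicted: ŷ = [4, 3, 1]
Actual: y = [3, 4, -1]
MSE = 2

MSE = (1/3)((4-3)² + (3-4)² + (1--1)²) = (1/3)(1 + 1 + 4) = 2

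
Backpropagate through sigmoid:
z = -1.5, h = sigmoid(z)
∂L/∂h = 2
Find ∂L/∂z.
∂L/∂z = 0.2983

σ(-1.5) = 0.1824
σ'(-1.5) = σ(-1.5)(1 - σ(-1.5)) = 0.1824 × 0.8176 = 0.1491
∂L/∂z = ∂L/∂h · σ'(z) = 2 × 0.1491 = 0.2983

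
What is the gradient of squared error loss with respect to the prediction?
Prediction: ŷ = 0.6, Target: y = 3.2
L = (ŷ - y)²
∂L/∂ŷ = -5.2

∂L/∂ŷ = 2(ŷ - y) = 2(0.6 - 3.2) = 2(-2.6) = -5.2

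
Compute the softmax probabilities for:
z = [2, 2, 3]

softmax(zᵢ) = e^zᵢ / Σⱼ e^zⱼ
p = [0.2119, 0.2119, 0.5761]

exp(z) = [7.389, 7.389, 20.09]
Sum = 34.86
p = [0.2119, 0.2119, 0.5761]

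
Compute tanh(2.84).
0.9932

tanh(2.84) = (e^(2.84) - e^(-2.84))/(e^(2.84) + e^(-2.84)) = 0.9932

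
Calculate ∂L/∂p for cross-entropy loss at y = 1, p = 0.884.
∂L/∂p = -1.131

∂L/∂p = -y/p + (1-y)/(1-p) = -1/0.884 + 0 = -1.131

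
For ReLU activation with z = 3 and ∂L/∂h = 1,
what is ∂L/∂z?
∂L/∂z = 1

h = ReLU(3) = 3
Since z > 0: ∂h/∂z = 1
∂L/∂z = ∂L/∂h · ∂h/∂z = 1 × 1 = 1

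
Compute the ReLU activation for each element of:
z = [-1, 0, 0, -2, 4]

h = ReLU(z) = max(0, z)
h = [0, 0, 0, 0, 4]

ReLU applied element-wise: max(0,-1)=0, max(0,0)=0, max(0,0)=0, max(0,-2)=0, max(0,4)=4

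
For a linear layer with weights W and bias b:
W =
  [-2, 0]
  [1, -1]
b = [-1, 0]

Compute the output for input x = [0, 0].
y = [-1, 0]

Wx = [-2×0 + 0×0, 1×0 + -1×0]
   = [0, 0]
y = Wx + b = [0 + -1, 0 + 0] = [-1, 0]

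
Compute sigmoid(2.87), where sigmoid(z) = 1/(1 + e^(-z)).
0.9463

sigmoid(2.87) = 1/(1 + e^(-2.87)) = 1/(1 + 0.0567) = 0.9463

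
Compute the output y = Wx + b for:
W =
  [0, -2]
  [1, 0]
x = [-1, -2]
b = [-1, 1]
y = [3, 0]

Wx = [0×-1 + -2×-2, 1×-1 + 0×-2]
   = [4, -1]
y = Wx + b = [4 + -1, -1 + 1] = [3, 0]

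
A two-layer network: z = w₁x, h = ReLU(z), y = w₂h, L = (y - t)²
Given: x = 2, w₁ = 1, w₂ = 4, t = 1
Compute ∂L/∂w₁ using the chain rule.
∂L/∂w₁ = 112

Forward pass:
z = w₁x = 1×2 = 2
h = ReLU(2) = 2
y = w₂h = 4×2 = 8

Backward pass:
∂L/∂y = 2(y - t) = 2(8 - 1) = 14
∂y/∂h = w₂ = 4
∂h/∂z = 1 (ReLU derivative)
∂z/∂w₁ = x = 2

∂L/∂w₁ = 14 × 4 × 1 × 2 = 112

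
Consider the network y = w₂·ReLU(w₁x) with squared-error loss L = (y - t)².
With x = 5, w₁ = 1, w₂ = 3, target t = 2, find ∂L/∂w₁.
∂L/∂w₁ = 390

Forward pass:
z = w₁x = 1×5 = 5
h = ReLU(5) = 5
y = w₂h = 3×5 = 15

Backward pass:
∂L/∂y = 2(y - t) = 2(15 - 2) = 26
∂y/∂h = w₂ = 3
∂h/∂z = 1 (ReLU derivative)
∂z/∂w₁ = x = 5

∂L/∂w₁ = 26 × 3 × 1 × 5 = 390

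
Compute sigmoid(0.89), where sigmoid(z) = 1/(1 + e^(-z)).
0.7089

sigmoid(0.89) = 1/(1 + e^(-0.89)) = 1/(1 + 0.4107) = 0.7089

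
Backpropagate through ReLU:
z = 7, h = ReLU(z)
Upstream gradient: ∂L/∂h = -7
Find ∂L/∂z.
∂L/∂z = -7

h = ReLU(7) = 7
Since z > 0: ∂h/∂z = 1
∂L/∂z = ∂L/∂h · ∂h/∂z = -7 × 1 = -7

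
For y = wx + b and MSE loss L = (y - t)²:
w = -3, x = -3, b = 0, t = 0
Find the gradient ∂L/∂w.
∂L/∂w = -54

y = wx + b = (-3)(-3) + 0 = 9
∂L/∂y = 2(y - t) = 2(9 - 0) = 18
∂y/∂w = x = -3
∂L/∂w = ∂L/∂y · ∂y/∂w = 18 × -3 = -54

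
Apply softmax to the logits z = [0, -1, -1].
p = [0.5761, 0.2119, 0.2119]

exp(z) = [1, 0.3679, 0.3679]
Sum = 1.736
p = [0.5761, 0.2119, 0.2119]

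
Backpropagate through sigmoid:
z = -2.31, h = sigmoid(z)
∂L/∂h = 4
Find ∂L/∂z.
∂L/∂z = 0.3286

σ(-2.31) = 0.0903
σ'(-2.31) = σ(-2.31)(1 - σ(-2.31)) = 0.0903 × 0.9097 = 0.08214
∂L/∂z = ∂L/∂h · σ'(z) = 4 × 0.08214 = 0.3286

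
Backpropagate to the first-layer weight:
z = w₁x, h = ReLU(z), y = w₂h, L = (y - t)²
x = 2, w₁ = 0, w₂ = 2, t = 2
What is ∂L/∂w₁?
∂L/∂w₁ = 0

Forward pass:
z = w₁x = 0×2 = 0
h = ReLU(0) = 0
y = w₂h = 2×0 = 0

Backward pass:
∂L/∂y = 2(y - t) = 2(0 - 2) = -4
∂y/∂h = w₂ = 2
∂h/∂z = 0 (ReLU derivative)
∂z/∂w₁ = x = 2

∂L/∂w₁ = -4 × 2 × 0 × 2 = 0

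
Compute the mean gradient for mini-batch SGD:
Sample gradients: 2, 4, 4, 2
Average gradient = 3

Average = (1/4)(2 + 4 + 4 + 2) = 12/4 = 3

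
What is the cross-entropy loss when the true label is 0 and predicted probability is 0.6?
L = 0.9163

L = -0·log(0.6) - 1·log(0.4) = -log(0.4) = 0.9163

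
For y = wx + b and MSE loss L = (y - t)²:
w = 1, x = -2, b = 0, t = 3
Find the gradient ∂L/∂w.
∂L/∂w = 20

y = wx + b = (1)(-2) + 0 = -2
∂L/∂y = 2(y - t) = 2(-2 - 3) = -10
∂y/∂w = x = -2
∂L/∂w = ∂L/∂y · ∂y/∂w = -10 × -2 = 20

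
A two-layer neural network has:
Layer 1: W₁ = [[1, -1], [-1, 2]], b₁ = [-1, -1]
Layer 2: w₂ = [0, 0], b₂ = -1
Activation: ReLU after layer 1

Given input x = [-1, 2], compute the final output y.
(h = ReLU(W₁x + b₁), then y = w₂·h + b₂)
y = -1

Layer 1 pre-activation: z₁ = [-4, 4]
After ReLU: h = [0, 4]
Layer 2 output: y = 0×0 + 0×4 + -1 = -1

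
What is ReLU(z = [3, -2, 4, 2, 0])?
h = [3, 0, 4, 2, 0]

ReLU applied element-wise: max(0,3)=3, max(0,-2)=0, max(0,4)=4, max(0,2)=2, max(0,0)=0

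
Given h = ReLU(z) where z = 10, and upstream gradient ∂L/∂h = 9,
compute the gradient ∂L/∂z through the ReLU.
∂L/∂z = 9

h = ReLU(10) = 10
Since z > 0: ∂h/∂z = 1
∂L/∂z = ∂L/∂h · ∂h/∂z = 9 × 1 = 9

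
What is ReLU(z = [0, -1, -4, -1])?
h = [0, 0, 0, 0]

ReLU applied element-wise: max(0,0)=0, max(0,-1)=0, max(0,-4)=0, max(0,-1)=0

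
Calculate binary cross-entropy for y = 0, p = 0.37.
L = 0.462

L = -0·log(0.37) - 1·log(0.63) = -log(0.63) = 0.462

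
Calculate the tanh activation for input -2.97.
-0.9947

tanh(-2.97) = (e^(-2.97) - e^(2.97))/(e^(-2.97) + e^(2.97)) = -0.9947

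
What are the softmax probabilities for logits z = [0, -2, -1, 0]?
p = [0.3995, 0.0541, 0.147, 0.3995]

exp(z) = [1, 0.1353, 0.3679, 1]
Sum = 2.503
p = [0.3995, 0.0541, 0.147, 0.3995]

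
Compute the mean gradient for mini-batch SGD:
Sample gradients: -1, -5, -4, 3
Average gradient = -1.75

Average = (1/4)(-1 + -5 + -4 + 3) = -7/4 = -1.75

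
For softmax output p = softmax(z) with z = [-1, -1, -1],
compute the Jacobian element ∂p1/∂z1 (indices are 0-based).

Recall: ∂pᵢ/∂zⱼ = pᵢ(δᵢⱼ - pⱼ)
∂p1/∂z1 = 0.2222

p = softmax(z) = [0.3333, 0.3333, 0.3333]
p1 = 0.3333

∂p1/∂z1 = p1(1 - p1) = 0.3333 × (1 - 0.3333) = 0.2222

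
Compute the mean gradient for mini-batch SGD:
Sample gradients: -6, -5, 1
Average gradient = -3.333

Average = (1/3)(-6 + -5 + 1) = -10/3 = -3.333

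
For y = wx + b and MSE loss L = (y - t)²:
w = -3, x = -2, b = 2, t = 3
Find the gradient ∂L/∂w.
∂L/∂w = -20

y = wx + b = (-3)(-2) + 2 = 8
∂L/∂y = 2(y - t) = 2(8 - 3) = 10
∂y/∂w = x = -2
∂L/∂w = ∂L/∂y · ∂y/∂w = 10 × -2 = -20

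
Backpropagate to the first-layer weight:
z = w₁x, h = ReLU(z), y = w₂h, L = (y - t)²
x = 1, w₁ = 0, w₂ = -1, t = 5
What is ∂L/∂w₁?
∂L/∂w₁ = 0

Forward pass:
z = w₁x = 0×1 = 0
h = ReLU(0) = 0
y = w₂h = -1×0 = 0

Backward pass:
∂L/∂y = 2(y - t) = 2(0 - 5) = -10
∂y/∂h = w₂ = -1
∂h/∂z = 0 (ReLU derivative)
∂z/∂w₁ = x = 1

∂L/∂w₁ = -10 × -1 × 0 × 1 = 0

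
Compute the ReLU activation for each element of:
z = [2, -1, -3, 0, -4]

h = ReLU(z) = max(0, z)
h = [2, 0, 0, 0, 0]

ReLU applied element-wise: max(0,2)=2, max(0,-1)=0, max(0,-3)=0, max(0,0)=0, max(0,-4)=0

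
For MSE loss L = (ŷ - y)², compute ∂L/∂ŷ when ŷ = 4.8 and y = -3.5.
∂L/∂ŷ = 16.6

∂L/∂ŷ = 2(ŷ - y) = 2(4.8 - -3.5) = 2(8.3) = 16.6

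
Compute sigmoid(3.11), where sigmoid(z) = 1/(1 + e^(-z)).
0.9573

sigmoid(3.11) = 1/(1 + e^(-3.11)) = 1/(1 + 0.0446) = 0.9573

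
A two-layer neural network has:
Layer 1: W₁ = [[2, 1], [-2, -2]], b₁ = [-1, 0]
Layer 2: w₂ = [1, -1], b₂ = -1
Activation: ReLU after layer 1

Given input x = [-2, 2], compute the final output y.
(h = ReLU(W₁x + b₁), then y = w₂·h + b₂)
y = -1

Layer 1 pre-activation: z₁ = [-3, 0]
After ReLU: h = [0, 0]
Layer 2 output: y = 1×0 + -1×0 + -1 = -1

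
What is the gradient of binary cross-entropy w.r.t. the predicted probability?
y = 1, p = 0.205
∂L/∂p = -4.878

∂L/∂p = -y/p + (1-y)/(1-p) = -1/0.205 + 0 = -4.878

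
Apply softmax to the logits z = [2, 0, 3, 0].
p = [0.2507, 0.0339, 0.6815, 0.0339]

exp(z) = [7.389, 1, 20.09, 1]
Sum = 29.47
p = [0.2507, 0.0339, 0.6815, 0.0339]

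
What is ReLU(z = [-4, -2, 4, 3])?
h = [0, 0, 4, 3]

ReLU applied element-wise: max(0,-4)=0, max(0,-2)=0, max(0,4)=4, max(0,3)=3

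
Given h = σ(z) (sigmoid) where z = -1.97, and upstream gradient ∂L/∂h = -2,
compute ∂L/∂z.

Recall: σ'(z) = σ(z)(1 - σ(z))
∂L/∂z = -0.2148

σ(-1.97) = 0.1224
σ'(-1.97) = σ(-1.97)(1 - σ(-1.97)) = 0.1224 × 0.8776 = 0.1074
∂L/∂z = ∂L/∂h · σ'(z) = -2 × 0.1074 = -0.2148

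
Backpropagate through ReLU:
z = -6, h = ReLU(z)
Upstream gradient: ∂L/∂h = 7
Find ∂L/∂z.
∂L/∂z = 0

h = ReLU(-6) = 0
Since z < 0: ∂h/∂z = 0
∂L/∂z = ∂L/∂h · ∂h/∂z = 7 × 0 = 0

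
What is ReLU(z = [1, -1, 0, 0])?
h = [1, 0, 0, 0]

ReLU applied element-wise: max(0,1)=1, max(0,-1)=0, max(0,0)=0, max(0,0)=0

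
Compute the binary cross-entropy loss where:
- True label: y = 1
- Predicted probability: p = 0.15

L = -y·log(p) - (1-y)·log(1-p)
L = 1.897

L = -1·log(0.15) - 0·log(0.85) = -log(0.15) = 1.897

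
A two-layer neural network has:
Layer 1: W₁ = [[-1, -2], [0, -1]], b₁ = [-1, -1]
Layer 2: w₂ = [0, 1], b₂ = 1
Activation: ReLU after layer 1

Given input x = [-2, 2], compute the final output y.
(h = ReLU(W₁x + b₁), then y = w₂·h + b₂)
y = 1

Layer 1 pre-activation: z₁ = [-3, -3]
After ReLU: h = [0, 0]
Layer 2 output: y = 0×0 + 1×0 + 1 = 1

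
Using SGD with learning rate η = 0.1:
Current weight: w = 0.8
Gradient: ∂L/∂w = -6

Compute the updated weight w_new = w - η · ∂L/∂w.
w_new = 1.4

w_new = w - η·∂L/∂w = 0.8 - 0.1×(-6) = 0.8 - (-0.6) = 1.4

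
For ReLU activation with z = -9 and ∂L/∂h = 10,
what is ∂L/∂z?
∂L/∂z = 0

h = ReLU(-9) = 0
Since z < 0: ∂h/∂z = 0
∂L/∂z = ∂L/∂h · ∂h/∂z = 10 × 0 = 0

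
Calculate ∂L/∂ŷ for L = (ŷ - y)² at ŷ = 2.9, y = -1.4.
∂L/∂ŷ = 8.6

∂L/∂ŷ = 2(ŷ - y) = 2(2.9 - -1.4) = 2(4.3) = 8.6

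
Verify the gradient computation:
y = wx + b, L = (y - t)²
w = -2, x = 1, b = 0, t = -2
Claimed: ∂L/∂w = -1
Incorrect

y = (-2)(1) + 0 = -2
∂L/∂y = 2(y - t) = 2(-2 - -2) = 0
∂y/∂w = x = 1
∂L/∂w = 0 × 1 = 0

Claimed value: -1
Incorrect: The correct gradient is 0.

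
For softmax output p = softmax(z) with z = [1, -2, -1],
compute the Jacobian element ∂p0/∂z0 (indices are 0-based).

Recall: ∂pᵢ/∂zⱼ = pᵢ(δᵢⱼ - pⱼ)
∂p0/∂z0 = 0.1318

p = softmax(z) = [0.8438, 0.04201, 0.1142]
p0 = 0.8438

∂p0/∂z0 = p0(1 - p0) = 0.8438 × (1 - 0.8438) = 0.1318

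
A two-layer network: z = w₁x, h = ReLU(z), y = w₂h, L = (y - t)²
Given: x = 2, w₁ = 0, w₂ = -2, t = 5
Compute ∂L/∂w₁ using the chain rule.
∂L/∂w₁ = 0

Forward pass:
z = w₁x = 0×2 = 0
h = ReLU(0) = 0
y = w₂h = -2×0 = 0

Backward pass:
∂L/∂y = 2(y - t) = 2(0 - 5) = -10
∂y/∂h = w₂ = -2
∂h/∂z = 0 (ReLU derivative)
∂z/∂w₁ = x = 2

∂L/∂w₁ = -10 × -2 × 0 × 2 = 0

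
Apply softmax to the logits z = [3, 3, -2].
p = [0.4983, 0.4983, 0.0034]

exp(z) = [20.09, 20.09, 0.1353]
Sum = 40.31
p = [0.4983, 0.4983, 0.0034]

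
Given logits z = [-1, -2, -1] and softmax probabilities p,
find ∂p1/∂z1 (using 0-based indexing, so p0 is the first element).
∂p1/∂z1 = 0.1312

p = softmax(z) = [0.4223, 0.1554, 0.4223]
p1 = 0.1554

∂p1/∂z1 = p1(1 - p1) = 0.1554 × (1 - 0.1554) = 0.1312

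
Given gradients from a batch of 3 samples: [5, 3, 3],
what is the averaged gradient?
Average gradient = 3.667

Average = (1/3)(5 + 3 + 3) = 11/3 = 3.667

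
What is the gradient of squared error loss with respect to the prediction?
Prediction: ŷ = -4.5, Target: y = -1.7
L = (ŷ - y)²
∂L/∂ŷ = -5.6

∂L/∂ŷ = 2(ŷ - y) = 2(-4.5 - -1.7) = 2(-2.8) = -5.6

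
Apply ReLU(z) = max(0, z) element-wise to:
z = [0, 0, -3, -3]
h = [0, 0, 0, 0]

ReLU applied element-wise: max(0,0)=0, max(0,0)=0, max(0,-3)=0, max(0,-3)=0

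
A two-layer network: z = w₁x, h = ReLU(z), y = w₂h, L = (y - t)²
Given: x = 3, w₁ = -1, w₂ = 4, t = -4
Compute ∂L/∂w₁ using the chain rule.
∂L/∂w₁ = 0

Forward pass:
z = w₁x = -1×3 = -3
h = ReLU(-3) = 0
y = w₂h = 4×0 = 0

Backward pass:
∂L/∂y = 2(y - t) = 2(0 - -4) = 8
∂y/∂h = w₂ = 4
∂h/∂z = 0 (ReLU derivative)
∂z/∂w₁ = x = 3

∂L/∂w₁ = 8 × 4 × 0 × 3 = 0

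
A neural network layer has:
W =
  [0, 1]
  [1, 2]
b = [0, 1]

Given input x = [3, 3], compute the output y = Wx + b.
y = [3, 10]

Wx = [0×3 + 1×3, 1×3 + 2×3]
   = [3, 9]
y = Wx + b = [3 + 0, 9 + 1] = [3, 10]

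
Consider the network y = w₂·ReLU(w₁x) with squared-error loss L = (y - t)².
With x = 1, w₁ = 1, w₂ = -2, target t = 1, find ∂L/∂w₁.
∂L/∂w₁ = 12

Forward pass:
z = w₁x = 1×1 = 1
h = ReLU(1) = 1
y = w₂h = -2×1 = -2

Backward pass:
∂L/∂y = 2(y - t) = 2(-2 - 1) = -6
∂y/∂h = w₂ = -2
∂h/∂z = 1 (ReLU derivative)
∂z/∂w₁ = x = 1

∂L/∂w₁ = -6 × -2 × 1 × 1 = 12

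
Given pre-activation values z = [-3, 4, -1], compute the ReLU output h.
h = [0, 4, 0]

ReLU applied element-wise: max(0,-3)=0, max(0,4)=4, max(0,-1)=0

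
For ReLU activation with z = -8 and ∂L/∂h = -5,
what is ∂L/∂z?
∂L/∂z = 0

h = ReLU(-8) = 0
Since z < 0: ∂h/∂z = 0
∂L/∂z = ∂L/∂h · ∂h/∂z = -5 × 0 = 0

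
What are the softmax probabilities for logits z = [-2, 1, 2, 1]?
p = [0.0104, 0.2097, 0.5701, 0.2097]

exp(z) = [0.1353, 2.718, 7.389, 2.718]
Sum = 12.96
p = [0.0104, 0.2097, 0.5701, 0.2097]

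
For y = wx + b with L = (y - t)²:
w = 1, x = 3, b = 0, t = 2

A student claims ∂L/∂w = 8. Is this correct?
Incorrect

y = (1)(3) + 0 = 3
∂L/∂y = 2(y - t) = 2(3 - 2) = 2
∂y/∂w = x = 3
∂L/∂w = 2 × 3 = 6

Claimed value: 8
Incorrect: The correct gradient is 6.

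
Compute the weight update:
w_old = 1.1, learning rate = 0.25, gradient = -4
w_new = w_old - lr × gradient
w_new = 2.1

w_new = w - η·∂L/∂w = 1.1 - 0.25×(-4) = 1.1 - (-1) = 2.1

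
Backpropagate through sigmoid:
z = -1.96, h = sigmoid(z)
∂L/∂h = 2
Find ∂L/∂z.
∂L/∂z = 0.2164

σ(-1.96) = 0.1235
σ'(-1.96) = σ(-1.96)(1 - σ(-1.96)) = 0.1235 × 0.8765 = 0.1082
∂L/∂z = ∂L/∂h · σ'(z) = 2 × 0.1082 = 0.2164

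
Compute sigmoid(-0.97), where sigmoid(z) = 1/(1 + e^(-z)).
0.2749

sigmoid(-0.97) = 1/(1 + e^(0.97)) = 1/(1 + 2.638) = 0.2749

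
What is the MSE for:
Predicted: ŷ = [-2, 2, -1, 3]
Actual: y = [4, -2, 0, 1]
MSE = 14.25

MSE = (1/4)((-2-4)² + (2--2)² + (-1-0)² + (3-1)²) = (1/4)(36 + 16 + 1 + 4) = 14.25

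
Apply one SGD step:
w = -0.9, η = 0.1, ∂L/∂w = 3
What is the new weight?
w_new = -1.2

w_new = w - η·∂L/∂w = -0.9 - 0.1×(3) = -0.9 - (0.3) = -1.2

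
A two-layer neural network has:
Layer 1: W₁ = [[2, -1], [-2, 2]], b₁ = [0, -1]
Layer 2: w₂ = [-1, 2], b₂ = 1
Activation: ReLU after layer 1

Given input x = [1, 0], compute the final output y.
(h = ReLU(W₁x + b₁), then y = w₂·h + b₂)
y = -1

Layer 1 pre-activation: z₁ = [2, -3]
After ReLU: h = [2, 0]
Layer 2 output: y = -1×2 + 2×0 + 1 = -1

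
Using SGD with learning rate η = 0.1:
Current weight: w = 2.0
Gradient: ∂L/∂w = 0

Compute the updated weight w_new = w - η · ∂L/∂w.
w_new = 2

w_new = w - η·∂L/∂w = 2.0 - 0.1×(0) = 2.0 - (0) = 2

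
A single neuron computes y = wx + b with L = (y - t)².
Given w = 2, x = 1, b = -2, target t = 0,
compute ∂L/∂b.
∂L/∂b = 0

y = wx + b = (2)(1) + -2 = 0
∂L/∂y = 2(y - t) = 2(0 - 0) = 0
∂y/∂b = 1
∂L/∂b = ∂L/∂y · ∂y/∂b = 0 × 1 = 0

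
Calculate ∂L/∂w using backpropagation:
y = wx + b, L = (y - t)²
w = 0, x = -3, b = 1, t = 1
∂L/∂w = 0

y = wx + b = (0)(-3) + 1 = 1
∂L/∂y = 2(y - t) = 2(1 - 1) = 0
∂y/∂w = x = -3
∂L/∂w = ∂L/∂y · ∂y/∂w = 0 × -3 = 0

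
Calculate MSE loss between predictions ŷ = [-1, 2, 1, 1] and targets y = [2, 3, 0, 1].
MSE = 2.75

MSE = (1/4)((-1-2)² + (2-3)² + (1-0)² + (1-1)²) = (1/4)(9 + 1 + 1 + 0) = 2.75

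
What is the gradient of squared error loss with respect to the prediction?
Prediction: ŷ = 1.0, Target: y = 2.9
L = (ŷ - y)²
∂L/∂ŷ = -3.8

∂L/∂ŷ = 2(ŷ - y) = 2(1.0 - 2.9) = 2(-1.9) = -3.8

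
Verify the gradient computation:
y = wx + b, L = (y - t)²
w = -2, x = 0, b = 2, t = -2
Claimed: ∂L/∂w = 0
Correct

y = (-2)(0) + 2 = 2
∂L/∂y = 2(y - t) = 2(2 - -2) = 8
∂y/∂w = x = 0
∂L/∂w = 8 × 0 = 0

Claimed value: 0
Correct: The correct gradient is 0.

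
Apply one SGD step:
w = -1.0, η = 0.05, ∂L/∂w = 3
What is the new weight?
w_new = -1.15

w_new = w - η·∂L/∂w = -1.0 - 0.05×(3) = -1.0 - (0.15) = -1.15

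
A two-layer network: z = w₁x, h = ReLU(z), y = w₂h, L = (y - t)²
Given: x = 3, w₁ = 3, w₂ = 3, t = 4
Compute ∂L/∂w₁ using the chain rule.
∂L/∂w₁ = 414

Forward pass:
z = w₁x = 3×3 = 9
h = ReLU(9) = 9
y = w₂h = 3×9 = 27

Backward pass:
∂L/∂y = 2(y - t) = 2(27 - 4) = 46
∂y/∂h = w₂ = 3
∂h/∂z = 1 (ReLU derivative)
∂z/∂w₁ = x = 3

∂L/∂w₁ = 46 × 3 × 1 × 3 = 414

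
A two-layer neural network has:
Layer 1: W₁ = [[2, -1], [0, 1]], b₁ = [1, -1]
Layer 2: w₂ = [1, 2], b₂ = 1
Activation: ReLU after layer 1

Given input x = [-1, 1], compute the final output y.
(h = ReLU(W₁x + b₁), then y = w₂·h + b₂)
y = 1

Layer 1 pre-activation: z₁ = [-2, 0]
After ReLU: h = [0, 0]
Layer 2 output: y = 1×0 + 2×0 + 1 = 1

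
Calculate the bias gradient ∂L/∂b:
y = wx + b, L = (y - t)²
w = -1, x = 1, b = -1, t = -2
∂L/∂b = 0

y = wx + b = (-1)(1) + -1 = -2
∂L/∂y = 2(y - t) = 2(-2 - -2) = 0
∂y/∂b = 1
∂L/∂b = ∂L/∂y · ∂y/∂b = 0 × 1 = 0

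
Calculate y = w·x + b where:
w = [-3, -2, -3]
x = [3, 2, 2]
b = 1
y = -18

y = (-3)(3) + (-2)(2) + (-3)(2) + 1 = -18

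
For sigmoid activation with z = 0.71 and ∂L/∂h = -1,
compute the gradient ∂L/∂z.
∂L/∂z = -0.221

σ(0.71) = 0.6704
σ'(0.71) = σ(0.71)(1 - σ(0.71)) = 0.6704 × 0.3296 = 0.221
∂L/∂z = ∂L/∂h · σ'(z) = -1 × 0.221 = -0.221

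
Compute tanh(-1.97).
-0.9618

tanh(-1.97) = (e^(-1.97) - e^(1.97))/(e^(-1.97) + e^(1.97)) = -0.9618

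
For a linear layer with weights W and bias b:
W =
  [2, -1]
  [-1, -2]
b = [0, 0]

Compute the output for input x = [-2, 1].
y = [-5, 0]

Wx = [2×-2 + -1×1, -1×-2 + -2×1]
   = [-5, 0]
y = Wx + b = [-5 + 0, 0 + 0] = [-5, 0]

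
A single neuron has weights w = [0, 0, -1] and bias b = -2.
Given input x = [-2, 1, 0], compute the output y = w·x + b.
y = -2

y = (0)(-2) + (0)(1) + (-1)(0) + -2 = -2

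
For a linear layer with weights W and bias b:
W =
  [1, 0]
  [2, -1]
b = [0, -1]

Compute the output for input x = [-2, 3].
y = [-2, -8]

Wx = [1×-2 + 0×3, 2×-2 + -1×3]
   = [-2, -7]
y = Wx + b = [-2 + 0, -7 + -1] = [-2, -8]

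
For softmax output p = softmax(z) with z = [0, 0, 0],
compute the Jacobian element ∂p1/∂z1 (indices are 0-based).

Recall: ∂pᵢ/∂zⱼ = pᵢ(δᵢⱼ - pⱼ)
∂p1/∂z1 = 0.2222

p = softmax(z) = [0.3333, 0.3333, 0.3333]
p1 = 0.3333

∂p1/∂z1 = p1(1 - p1) = 0.3333 × (1 - 0.3333) = 0.2222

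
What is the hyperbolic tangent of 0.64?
0.5649

tanh(0.64) = (e^(0.64) - e^(-0.64))/(e^(0.64) + e^(-0.64)) = 0.5649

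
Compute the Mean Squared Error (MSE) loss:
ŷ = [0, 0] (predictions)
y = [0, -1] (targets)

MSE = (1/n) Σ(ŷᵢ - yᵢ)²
MSE = 0.5

MSE = (1/2)((0-0)² + (0--1)²) = (1/2)(0 + 1) = 0.5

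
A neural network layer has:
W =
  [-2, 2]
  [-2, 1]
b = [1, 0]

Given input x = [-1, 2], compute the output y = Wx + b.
y = [7, 4]

Wx = [-2×-1 + 2×2, -2×-1 + 1×2]
   = [6, 4]
y = Wx + b = [6 + 1, 4 + 0] = [7, 4]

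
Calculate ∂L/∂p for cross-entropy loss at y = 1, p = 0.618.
∂L/∂p = -1.618

∂L/∂p = -y/p + (1-y)/(1-p) = -1/0.618 + 0 = -1.618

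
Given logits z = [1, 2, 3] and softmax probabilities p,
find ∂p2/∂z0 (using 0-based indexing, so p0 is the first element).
∂p2/∂z0 = -0.05989

p = softmax(z) = [0.09003, 0.2447, 0.6652]
p2 = 0.6652, p0 = 0.09003

∂p2/∂z0 = -p2 × p0 = -0.6652 × 0.09003 = -0.05989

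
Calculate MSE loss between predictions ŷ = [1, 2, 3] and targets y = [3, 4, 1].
MSE = 4

MSE = (1/3)((1-3)² + (2-4)² + (3-1)²) = (1/3)(4 + 4 + 4) = 4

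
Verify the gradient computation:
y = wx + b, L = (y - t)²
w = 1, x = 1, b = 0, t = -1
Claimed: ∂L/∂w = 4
Correct

y = (1)(1) + 0 = 1
∂L/∂y = 2(y - t) = 2(1 - -1) = 4
∂y/∂w = x = 1
∂L/∂w = 4 × 1 = 4

Claimed value: 4
Correct: The correct gradient is 4.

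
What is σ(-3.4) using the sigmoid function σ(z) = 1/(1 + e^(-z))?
0.0323

sigmoid(-3.4) = 1/(1 + e^(3.4)) = 1/(1 + 29.96) = 0.0323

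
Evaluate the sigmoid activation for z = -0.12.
0.47

sigmoid(-0.12) = 1/(1 + e^(0.12)) = 1/(1 + 1.127) = 0.47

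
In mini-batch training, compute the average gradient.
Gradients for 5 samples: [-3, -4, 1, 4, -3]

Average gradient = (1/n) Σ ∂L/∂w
Average gradient = -1

Average = (1/5)(-3 + -4 + 1 + 4 + -3) = -5/5 = -1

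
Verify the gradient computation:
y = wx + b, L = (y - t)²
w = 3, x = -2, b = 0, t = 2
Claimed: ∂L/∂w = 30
Incorrect

y = (3)(-2) + 0 = -6
∂L/∂y = 2(y - t) = 2(-6 - 2) = -16
∂y/∂w = x = -2
∂L/∂w = -16 × -2 = 32

Claimed value: 30
Incorrect: The correct gradient is 32.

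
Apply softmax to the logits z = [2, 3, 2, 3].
p = [0.1345, 0.3655, 0.1345, 0.3655]

exp(z) = [7.389, 20.09, 7.389, 20.09]
Sum = 54.95
p = [0.1345, 0.3655, 0.1345, 0.3655]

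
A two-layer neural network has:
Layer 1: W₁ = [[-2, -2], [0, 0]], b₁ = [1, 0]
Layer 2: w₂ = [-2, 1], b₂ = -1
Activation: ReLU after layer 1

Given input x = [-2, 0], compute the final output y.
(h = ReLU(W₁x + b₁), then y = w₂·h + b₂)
y = -11

Layer 1 pre-activation: z₁ = [5, 0]
After ReLU: h = [5, 0]
Layer 2 output: y = -2×5 + 1×0 + -1 = -11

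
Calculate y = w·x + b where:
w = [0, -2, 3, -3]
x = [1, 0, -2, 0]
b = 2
y = -4

y = (0)(1) + (-2)(0) + (3)(-2) + (-3)(0) + 2 = -4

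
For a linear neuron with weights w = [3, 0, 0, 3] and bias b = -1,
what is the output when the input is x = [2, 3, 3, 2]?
y = 11

y = (3)(2) + (0)(3) + (0)(3) + (3)(2) + -1 = 11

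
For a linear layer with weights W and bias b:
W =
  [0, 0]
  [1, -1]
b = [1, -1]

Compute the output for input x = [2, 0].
y = [1, 1]

Wx = [0×2 + 0×0, 1×2 + -1×0]
   = [0, 2]
y = Wx + b = [0 + 1, 2 + -1] = [1, 1]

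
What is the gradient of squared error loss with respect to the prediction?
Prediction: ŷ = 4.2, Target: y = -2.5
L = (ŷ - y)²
∂L/∂ŷ = 13.4

∂L/∂ŷ = 2(ŷ - y) = 2(4.2 - -2.5) = 2(6.7) = 13.4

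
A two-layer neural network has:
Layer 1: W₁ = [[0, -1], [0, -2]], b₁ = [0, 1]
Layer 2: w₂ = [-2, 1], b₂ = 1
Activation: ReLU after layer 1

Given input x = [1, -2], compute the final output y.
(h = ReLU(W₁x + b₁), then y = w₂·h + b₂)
y = 2

Layer 1 pre-activation: z₁ = [2, 5]
After ReLU: h = [2, 5]
Layer 2 output: y = -2×2 + 1×5 + 1 = 2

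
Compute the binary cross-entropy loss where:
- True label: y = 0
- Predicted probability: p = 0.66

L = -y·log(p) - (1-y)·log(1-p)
L = 1.079

L = -0·log(0.66) - 1·log(0.34) = -log(0.34) = 1.079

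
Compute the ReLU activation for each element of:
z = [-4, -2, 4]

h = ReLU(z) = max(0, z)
h = [0, 0, 4]

ReLU applied element-wise: max(0,-4)=0, max(0,-2)=0, max(0,4)=4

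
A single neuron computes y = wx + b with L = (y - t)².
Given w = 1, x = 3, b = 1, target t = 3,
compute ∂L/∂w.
∂L/∂w = 6

y = wx + b = (1)(3) + 1 = 4
∂L/∂y = 2(y - t) = 2(4 - 3) = 2
∂y/∂w = x = 3
∂L/∂w = ∂L/∂y · ∂y/∂w = 2 × 3 = 6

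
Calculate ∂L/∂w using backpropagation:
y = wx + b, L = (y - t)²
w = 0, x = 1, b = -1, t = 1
∂L/∂w = -4

y = wx + b = (0)(1) + -1 = -1
∂L/∂y = 2(y - t) = 2(-1 - 1) = -4
∂y/∂w = x = 1
∂L/∂w = ∂L/∂y · ∂y/∂w = -4 × 1 = -4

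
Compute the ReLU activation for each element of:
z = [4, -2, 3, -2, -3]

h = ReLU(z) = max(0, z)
h = [4, 0, 3, 0, 0]

ReLU applied element-wise: max(0,4)=4, max(0,-2)=0, max(0,3)=3, max(0,-2)=0, max(0,-3)=0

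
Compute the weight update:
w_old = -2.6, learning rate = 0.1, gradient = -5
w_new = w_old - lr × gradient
w_new = -2.1

w_new = w - η·∂L/∂w = -2.6 - 0.1×(-5) = -2.6 - (-0.5) = -2.1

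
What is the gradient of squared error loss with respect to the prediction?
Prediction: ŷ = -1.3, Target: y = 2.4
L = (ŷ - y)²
∂L/∂ŷ = -7.4

∂L/∂ŷ = 2(ŷ - y) = 2(-1.3 - 2.4) = 2(-3.7) = -7.4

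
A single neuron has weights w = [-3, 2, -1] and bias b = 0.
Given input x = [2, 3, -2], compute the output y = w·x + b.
y = 2

y = (-3)(2) + (2)(3) + (-1)(-2) + 0 = 2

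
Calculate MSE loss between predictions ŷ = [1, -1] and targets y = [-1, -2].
MSE = 2.5

MSE = (1/2)((1--1)² + (-1--2)²) = (1/2)(4 + 1) = 2.5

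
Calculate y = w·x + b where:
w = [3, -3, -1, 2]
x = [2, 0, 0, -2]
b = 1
y = 3

y = (3)(2) + (-3)(0) + (-1)(0) + (2)(-2) + 1 = 3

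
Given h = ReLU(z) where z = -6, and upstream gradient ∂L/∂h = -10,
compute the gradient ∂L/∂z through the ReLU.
∂L/∂z = 0

h = ReLU(-6) = 0
Since z < 0: ∂h/∂z = 0
∂L/∂z = ∂L/∂h · ∂h/∂z = -10 × 0 = 0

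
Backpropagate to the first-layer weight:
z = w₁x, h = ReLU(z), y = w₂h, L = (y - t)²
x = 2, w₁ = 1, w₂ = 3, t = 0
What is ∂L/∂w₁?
∂L/∂w₁ = 72

Forward pass:
z = w₁x = 1×2 = 2
h = ReLU(2) = 2
y = w₂h = 3×2 = 6

Backward pass:
∂L/∂y = 2(y - t) = 2(6 - 0) = 12
∂y/∂h = w₂ = 3
∂h/∂z = 1 (ReLU derivative)
∂z/∂w₁ = x = 2

∂L/∂w₁ = 12 × 3 × 1 × 2 = 72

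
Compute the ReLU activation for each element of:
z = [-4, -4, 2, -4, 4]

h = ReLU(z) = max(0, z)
h = [0, 0, 2, 0, 4]

ReLU applied element-wise: max(0,-4)=0, max(0,-4)=0, max(0,2)=2, max(0,-4)=0, max(0,4)=4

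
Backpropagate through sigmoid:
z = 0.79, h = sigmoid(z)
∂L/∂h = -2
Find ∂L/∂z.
∂L/∂z = -0.4294

σ(0.79) = 0.6878
σ'(0.79) = σ(0.79)(1 - σ(0.79)) = 0.6878 × 0.3122 = 0.2147
∂L/∂z = ∂L/∂h · σ'(z) = -2 × 0.2147 = -0.4294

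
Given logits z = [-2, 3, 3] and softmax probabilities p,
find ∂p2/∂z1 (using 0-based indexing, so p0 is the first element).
∂p2/∂z1 = -0.2483

p = softmax(z) = [0.003358, 0.4983, 0.4983]
p2 = 0.4983, p1 = 0.4983

∂p2/∂z1 = -p2 × p1 = -0.4983 × 0.4983 = -0.2483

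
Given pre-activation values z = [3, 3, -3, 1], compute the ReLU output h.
h = [3, 3, 0, 1]

ReLU applied element-wise: max(0,3)=3, max(0,3)=3, max(0,-3)=0, max(0,1)=1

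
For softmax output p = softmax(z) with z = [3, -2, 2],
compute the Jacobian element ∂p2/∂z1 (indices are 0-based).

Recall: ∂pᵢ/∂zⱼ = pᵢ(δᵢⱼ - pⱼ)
∂p2/∂z1 = -0.001312

p = softmax(z) = [0.7275, 0.004902, 0.2676]
p2 = 0.2676, p1 = 0.004902

∂p2/∂z1 = -p2 × p1 = -0.2676 × 0.004902 = -0.001312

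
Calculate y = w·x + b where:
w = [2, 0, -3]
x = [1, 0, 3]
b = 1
y = -6

y = (2)(1) + (0)(0) + (-3)(3) + 1 = -6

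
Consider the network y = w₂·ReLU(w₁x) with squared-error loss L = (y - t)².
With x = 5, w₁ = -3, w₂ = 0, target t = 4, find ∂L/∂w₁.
∂L/∂w₁ = 0

Forward pass:
z = w₁x = -3×5 = -15
h = ReLU(-15) = 0
y = w₂h = 0×0 = 0

Backward pass:
∂L/∂y = 2(y - t) = 2(0 - 4) = -8
∂y/∂h = w₂ = 0
∂h/∂z = 0 (ReLU derivative)
∂z/∂w₁ = x = 5

∂L/∂w₁ = -8 × 0 × 0 × 5 = 0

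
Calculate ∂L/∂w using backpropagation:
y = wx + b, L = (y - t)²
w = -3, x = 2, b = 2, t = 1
∂L/∂w = -20

y = wx + b = (-3)(2) + 2 = -4
∂L/∂y = 2(y - t) = 2(-4 - 1) = -10
∂y/∂w = x = 2
∂L/∂w = ∂L/∂y · ∂y/∂w = -10 × 2 = -20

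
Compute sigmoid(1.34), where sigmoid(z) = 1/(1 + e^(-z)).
0.7925

sigmoid(1.34) = 1/(1 + e^(-1.34)) = 1/(1 + 0.2618) = 0.7925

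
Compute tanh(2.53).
0.9874

tanh(2.53) = (e^(2.53) - e^(-2.53))/(e^(2.53) + e^(-2.53)) = 0.9874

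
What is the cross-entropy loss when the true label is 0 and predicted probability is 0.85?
L = 1.897

L = -0·log(0.85) - 1·log(0.15) = -log(0.15) = 1.897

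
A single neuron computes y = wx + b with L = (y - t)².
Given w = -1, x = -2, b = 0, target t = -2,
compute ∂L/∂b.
∂L/∂b = 8

y = wx + b = (-1)(-2) + 0 = 2
∂L/∂y = 2(y - t) = 2(2 - -2) = 8
∂y/∂b = 1
∂L/∂b = ∂L/∂y · ∂y/∂b = 8 × 1 = 8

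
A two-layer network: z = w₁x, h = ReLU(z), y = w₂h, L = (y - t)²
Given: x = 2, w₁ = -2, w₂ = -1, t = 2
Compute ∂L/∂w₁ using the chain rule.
∂L/∂w₁ = 0

Forward pass:
z = w₁x = -2×2 = -4
h = ReLU(-4) = 0
y = w₂h = -1×0 = 0

Backward pass:
∂L/∂y = 2(y - t) = 2(0 - 2) = -4
∂y/∂h = w₂ = -1
∂h/∂z = 0 (ReLU derivative)
∂z/∂w₁ = x = 2

∂L/∂w₁ = -4 × -1 × 0 × 2 = 0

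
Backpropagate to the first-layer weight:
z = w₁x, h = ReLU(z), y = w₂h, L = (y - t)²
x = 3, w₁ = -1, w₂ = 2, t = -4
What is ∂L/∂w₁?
∂L/∂w₁ = 0

Forward pass:
z = w₁x = -1×3 = -3
h = ReLU(-3) = 0
y = w₂h = 2×0 = 0

Backward pass:
∂L/∂y = 2(y - t) = 2(0 - -4) = 8
∂y/∂h = w₂ = 2
∂h/∂z = 0 (ReLU derivative)
∂z/∂w₁ = x = 3

∂L/∂w₁ = 8 × 2 × 0 × 3 = 0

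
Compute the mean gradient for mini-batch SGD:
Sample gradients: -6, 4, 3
Average gradient = 0.3333

Average = (1/3)(-6 + 4 + 3) = 1/3 = 0.3333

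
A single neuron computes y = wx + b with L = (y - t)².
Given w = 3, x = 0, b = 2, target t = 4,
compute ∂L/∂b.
∂L/∂b = -4

y = wx + b = (3)(0) + 2 = 2
∂L/∂y = 2(y - t) = 2(2 - 4) = -4
∂y/∂b = 1
∂L/∂b = ∂L/∂y · ∂y/∂b = -4 × 1 = -4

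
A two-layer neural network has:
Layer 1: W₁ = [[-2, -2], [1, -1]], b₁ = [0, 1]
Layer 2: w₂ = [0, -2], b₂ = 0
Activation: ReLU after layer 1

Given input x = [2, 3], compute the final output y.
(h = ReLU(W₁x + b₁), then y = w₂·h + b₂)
y = 0

Layer 1 pre-activation: z₁ = [-10, 0]
After ReLU: h = [0, 0]
Layer 2 output: y = 0×0 + -2×0 + 0 = 0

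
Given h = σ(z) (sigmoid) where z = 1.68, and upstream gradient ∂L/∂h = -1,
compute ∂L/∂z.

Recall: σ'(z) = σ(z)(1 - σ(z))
∂L/∂z = -0.1324

σ(1.68) = 0.8429
σ'(1.68) = σ(1.68)(1 - σ(1.68)) = 0.8429 × 0.1571 = 0.1324
∂L/∂z = ∂L/∂h · σ'(z) = -1 × 0.1324 = -0.1324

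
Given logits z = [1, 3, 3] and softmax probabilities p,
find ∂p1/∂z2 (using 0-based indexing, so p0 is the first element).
∂p1/∂z2 = -0.2193

p = softmax(z) = [0.06338, 0.4683, 0.4683]
p1 = 0.4683, p2 = 0.4683

∂p1/∂z2 = -p1 × p2 = -0.4683 × 0.4683 = -0.2193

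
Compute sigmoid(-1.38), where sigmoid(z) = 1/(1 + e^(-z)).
0.201

sigmoid(-1.38) = 1/(1 + e^(1.38)) = 1/(1 + 3.975) = 0.201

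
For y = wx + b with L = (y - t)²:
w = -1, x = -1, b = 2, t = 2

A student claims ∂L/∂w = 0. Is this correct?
Incorrect

y = (-1)(-1) + 2 = 3
∂L/∂y = 2(y - t) = 2(3 - 2) = 2
∂y/∂w = x = -1
∂L/∂w = 2 × -1 = -2

Claimed value: 0
Incorrect: The correct gradient is -2.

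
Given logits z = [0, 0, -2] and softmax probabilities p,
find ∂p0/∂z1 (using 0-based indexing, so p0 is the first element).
∂p0/∂z1 = -0.2193

p = softmax(z) = [0.4683, 0.4683, 0.06338]
p0 = 0.4683, p1 = 0.4683

∂p0/∂z1 = -p0 × p1 = -0.4683 × 0.4683 = -0.2193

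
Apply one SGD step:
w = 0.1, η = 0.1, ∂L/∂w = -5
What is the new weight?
w_new = 0.6

w_new = w - η·∂L/∂w = 0.1 - 0.1×(-5) = 0.1 - (-0.5) = 0.6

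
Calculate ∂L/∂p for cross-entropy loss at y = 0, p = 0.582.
∂L/∂p = 2.392

∂L/∂p = -y/p + (1-y)/(1-p) = 0 + 1/0.418 = 2.392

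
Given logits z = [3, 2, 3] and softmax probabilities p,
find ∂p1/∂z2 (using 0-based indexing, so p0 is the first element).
∂p1/∂z2 = -0.06561

p = softmax(z) = [0.4223, 0.1554, 0.4223]
p1 = 0.1554, p2 = 0.4223

∂p1/∂z2 = -p1 × p2 = -0.1554 × 0.4223 = -0.06561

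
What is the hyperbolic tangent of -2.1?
-0.9705

tanh(-2.1) = (e^(-2.1) - e^(2.1))/(e^(-2.1) + e^(2.1)) = -0.9705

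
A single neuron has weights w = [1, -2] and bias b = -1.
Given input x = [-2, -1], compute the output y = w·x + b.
y = -1

y = (1)(-2) + (-2)(-1) + -1 = -1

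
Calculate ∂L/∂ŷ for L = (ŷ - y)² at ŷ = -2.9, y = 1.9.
∂L/∂ŷ = -9.6

∂L/∂ŷ = 2(ŷ - y) = 2(-2.9 - 1.9) = 2(-4.8) = -9.6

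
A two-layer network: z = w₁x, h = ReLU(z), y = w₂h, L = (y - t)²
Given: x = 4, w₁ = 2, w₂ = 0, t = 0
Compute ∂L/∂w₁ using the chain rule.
∂L/∂w₁ = 0

Forward pass:
z = w₁x = 2×4 = 8
h = ReLU(8) = 8
y = w₂h = 0×8 = 0

Backward pass:
∂L/∂y = 2(y - t) = 2(0 - 0) = 0
∂y/∂h = w₂ = 0
∂h/∂z = 1 (ReLU derivative)
∂z/∂w₁ = x = 4

∂L/∂w₁ = 0 × 0 × 1 × 4 = 0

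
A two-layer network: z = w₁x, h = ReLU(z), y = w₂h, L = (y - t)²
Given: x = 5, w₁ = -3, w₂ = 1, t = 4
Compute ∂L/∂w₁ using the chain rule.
∂L/∂w₁ = 0

Forward pass:
z = w₁x = -3×5 = -15
h = ReLU(-15) = 0
y = w₂h = 1×0 = 0

Backward pass:
∂L/∂y = 2(y - t) = 2(0 - 4) = -8
∂y/∂h = w₂ = 1
∂h/∂z = 0 (ReLU derivative)
∂z/∂w₁ = x = 5

∂L/∂w₁ = -8 × 1 × 0 × 5 = 0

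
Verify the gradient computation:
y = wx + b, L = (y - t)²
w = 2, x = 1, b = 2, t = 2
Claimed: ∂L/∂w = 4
Correct

y = (2)(1) + 2 = 4
∂L/∂y = 2(y - t) = 2(4 - 2) = 4
∂y/∂w = x = 1
∂L/∂w = 4 × 1 = 4

Claimed value: 4
Correct: The correct gradient is 4.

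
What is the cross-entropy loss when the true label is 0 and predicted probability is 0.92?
L = 2.526

L = -0·log(0.92) - 1·log(0.08) = -log(0.08) = 2.526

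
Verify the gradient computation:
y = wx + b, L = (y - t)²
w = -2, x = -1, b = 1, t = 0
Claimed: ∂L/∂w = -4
Incorrect

y = (-2)(-1) + 1 = 3
∂L/∂y = 2(y - t) = 2(3 - 0) = 6
∂y/∂w = x = -1
∂L/∂w = 6 × -1 = -6

Claimed value: -4
Incorrect: The correct gradient is -6.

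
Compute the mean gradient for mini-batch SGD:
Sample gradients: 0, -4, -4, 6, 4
Average gradient = 0.4

Average = (1/5)(0 + -4 + -4 + 6 + 4) = 2/5 = 0.4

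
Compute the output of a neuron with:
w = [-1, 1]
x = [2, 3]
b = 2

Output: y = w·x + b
y = 3

y = (-1)(2) + (1)(3) + 2 = 3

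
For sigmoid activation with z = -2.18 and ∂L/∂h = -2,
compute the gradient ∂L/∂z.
∂L/∂z = -0.1825

σ(-2.18) = 0.1016
σ'(-2.18) = σ(-2.18)(1 - σ(-2.18)) = 0.1016 × 0.8984 = 0.09125
∂L/∂z = ∂L/∂h · σ'(z) = -2 × 0.09125 = -0.1825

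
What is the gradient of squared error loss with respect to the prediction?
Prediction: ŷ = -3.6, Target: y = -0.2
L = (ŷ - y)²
∂L/∂ŷ = -6.8

∂L/∂ŷ = 2(ŷ - y) = 2(-3.6 - -0.2) = 2(-3.4) = -6.8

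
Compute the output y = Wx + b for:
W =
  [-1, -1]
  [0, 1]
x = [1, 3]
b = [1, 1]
y = [-3, 4]

Wx = [-1×1 + -1×3, 0×1 + 1×3]
   = [-4, 3]
y = Wx + b = [-4 + 1, 3 + 1] = [-3, 4]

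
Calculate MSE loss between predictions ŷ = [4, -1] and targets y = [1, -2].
MSE = 5

MSE = (1/2)((4-1)² + (-1--2)²) = (1/2)(9 + 1) = 5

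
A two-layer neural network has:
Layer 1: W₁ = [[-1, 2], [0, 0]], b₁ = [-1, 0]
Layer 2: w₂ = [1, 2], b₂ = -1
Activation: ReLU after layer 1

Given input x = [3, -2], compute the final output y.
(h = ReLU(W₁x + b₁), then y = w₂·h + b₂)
y = -1

Layer 1 pre-activation: z₁ = [-8, 0]
After ReLU: h = [0, 0]
Layer 2 output: y = 1×0 + 2×0 + -1 = -1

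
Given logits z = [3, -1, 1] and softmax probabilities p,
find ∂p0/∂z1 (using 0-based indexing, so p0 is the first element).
∂p0/∂z1 = -0.01376

p = softmax(z) = [0.8668, 0.01588, 0.1173]
p0 = 0.8668, p1 = 0.01588

∂p0/∂z1 = -p0 × p1 = -0.8668 × 0.01588 = -0.01376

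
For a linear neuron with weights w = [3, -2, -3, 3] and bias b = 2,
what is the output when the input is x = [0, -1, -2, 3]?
y = 19

y = (3)(0) + (-2)(-1) + (-3)(-2) + (3)(3) + 2 = 19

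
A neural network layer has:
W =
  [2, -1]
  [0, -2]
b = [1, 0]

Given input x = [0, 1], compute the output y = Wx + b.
y = [0, -2]

Wx = [2×0 + -1×1, 0×0 + -2×1]
   = [-1, -2]
y = Wx + b = [-1 + 1, -2 + 0] = [0, -2]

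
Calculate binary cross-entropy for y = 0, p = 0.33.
L = 0.4005

L = -0·log(0.33) - 1·log(0.67) = -log(0.67) = 0.4005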